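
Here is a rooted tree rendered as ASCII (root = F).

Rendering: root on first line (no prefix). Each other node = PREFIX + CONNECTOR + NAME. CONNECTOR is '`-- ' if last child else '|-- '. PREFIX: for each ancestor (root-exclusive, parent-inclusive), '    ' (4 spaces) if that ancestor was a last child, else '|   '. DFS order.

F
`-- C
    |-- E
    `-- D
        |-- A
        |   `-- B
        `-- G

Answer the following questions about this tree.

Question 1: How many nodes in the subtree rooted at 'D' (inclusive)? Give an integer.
Answer: 4

Derivation:
Subtree rooted at D contains: A, B, D, G
Count = 4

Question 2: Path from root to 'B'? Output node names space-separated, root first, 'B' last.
Answer: F C D A B

Derivation:
Walk down from root: F -> C -> D -> A -> B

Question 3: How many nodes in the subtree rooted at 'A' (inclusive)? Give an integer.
Answer: 2

Derivation:
Subtree rooted at A contains: A, B
Count = 2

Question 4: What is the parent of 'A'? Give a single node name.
Scan adjacency: A appears as child of D

Answer: D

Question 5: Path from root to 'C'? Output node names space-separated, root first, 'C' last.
Answer: F C

Derivation:
Walk down from root: F -> C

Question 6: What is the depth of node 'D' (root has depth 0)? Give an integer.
Answer: 2

Derivation:
Path from root to D: F -> C -> D
Depth = number of edges = 2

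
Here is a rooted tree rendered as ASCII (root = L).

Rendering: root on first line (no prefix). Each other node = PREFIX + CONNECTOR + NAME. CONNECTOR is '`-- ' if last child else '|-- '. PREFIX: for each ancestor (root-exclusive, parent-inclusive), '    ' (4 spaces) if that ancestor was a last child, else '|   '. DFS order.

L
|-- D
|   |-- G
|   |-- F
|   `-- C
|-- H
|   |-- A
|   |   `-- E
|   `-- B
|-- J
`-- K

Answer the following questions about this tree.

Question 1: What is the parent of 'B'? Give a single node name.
Scan adjacency: B appears as child of H

Answer: H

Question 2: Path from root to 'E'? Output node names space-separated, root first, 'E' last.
Answer: L H A E

Derivation:
Walk down from root: L -> H -> A -> E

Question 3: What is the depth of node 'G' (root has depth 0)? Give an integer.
Answer: 2

Derivation:
Path from root to G: L -> D -> G
Depth = number of edges = 2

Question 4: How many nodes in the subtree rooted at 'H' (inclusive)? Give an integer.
Answer: 4

Derivation:
Subtree rooted at H contains: A, B, E, H
Count = 4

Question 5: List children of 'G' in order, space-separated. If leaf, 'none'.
Answer: none

Derivation:
Node G's children (from adjacency): (leaf)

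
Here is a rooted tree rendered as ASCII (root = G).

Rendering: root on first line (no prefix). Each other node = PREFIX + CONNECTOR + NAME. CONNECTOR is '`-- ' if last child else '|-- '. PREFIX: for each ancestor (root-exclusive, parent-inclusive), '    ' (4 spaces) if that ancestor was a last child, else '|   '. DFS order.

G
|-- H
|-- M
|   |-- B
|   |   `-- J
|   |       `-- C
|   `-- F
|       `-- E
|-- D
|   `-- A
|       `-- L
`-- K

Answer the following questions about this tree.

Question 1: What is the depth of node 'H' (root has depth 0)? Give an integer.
Answer: 1

Derivation:
Path from root to H: G -> H
Depth = number of edges = 1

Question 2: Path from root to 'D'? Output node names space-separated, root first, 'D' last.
Walk down from root: G -> D

Answer: G D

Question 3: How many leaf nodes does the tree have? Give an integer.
Leaves (nodes with no children): C, E, H, K, L

Answer: 5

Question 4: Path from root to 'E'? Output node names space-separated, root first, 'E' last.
Answer: G M F E

Derivation:
Walk down from root: G -> M -> F -> E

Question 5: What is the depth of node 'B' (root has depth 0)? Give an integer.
Path from root to B: G -> M -> B
Depth = number of edges = 2

Answer: 2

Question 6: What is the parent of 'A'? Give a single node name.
Scan adjacency: A appears as child of D

Answer: D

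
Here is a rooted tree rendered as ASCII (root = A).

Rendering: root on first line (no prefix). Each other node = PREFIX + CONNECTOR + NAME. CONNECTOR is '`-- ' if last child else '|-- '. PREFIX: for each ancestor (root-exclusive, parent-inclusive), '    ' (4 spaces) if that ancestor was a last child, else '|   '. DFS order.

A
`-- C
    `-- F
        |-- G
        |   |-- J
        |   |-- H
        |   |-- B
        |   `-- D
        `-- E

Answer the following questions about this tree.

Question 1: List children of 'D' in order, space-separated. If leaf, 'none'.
Node D's children (from adjacency): (leaf)

Answer: none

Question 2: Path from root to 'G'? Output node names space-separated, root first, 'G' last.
Walk down from root: A -> C -> F -> G

Answer: A C F G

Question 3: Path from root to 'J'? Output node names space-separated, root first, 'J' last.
Answer: A C F G J

Derivation:
Walk down from root: A -> C -> F -> G -> J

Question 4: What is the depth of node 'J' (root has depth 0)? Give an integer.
Answer: 4

Derivation:
Path from root to J: A -> C -> F -> G -> J
Depth = number of edges = 4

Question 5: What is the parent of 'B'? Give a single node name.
Scan adjacency: B appears as child of G

Answer: G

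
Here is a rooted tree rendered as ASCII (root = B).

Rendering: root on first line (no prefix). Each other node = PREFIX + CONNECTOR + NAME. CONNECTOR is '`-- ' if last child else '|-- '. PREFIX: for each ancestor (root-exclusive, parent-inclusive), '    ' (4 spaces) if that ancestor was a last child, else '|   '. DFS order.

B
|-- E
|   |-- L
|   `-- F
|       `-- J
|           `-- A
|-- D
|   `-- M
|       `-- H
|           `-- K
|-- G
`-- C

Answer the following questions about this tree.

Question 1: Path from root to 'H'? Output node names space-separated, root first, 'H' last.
Answer: B D M H

Derivation:
Walk down from root: B -> D -> M -> H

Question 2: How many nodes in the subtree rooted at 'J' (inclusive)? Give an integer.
Subtree rooted at J contains: A, J
Count = 2

Answer: 2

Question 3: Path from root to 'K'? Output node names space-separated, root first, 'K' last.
Walk down from root: B -> D -> M -> H -> K

Answer: B D M H K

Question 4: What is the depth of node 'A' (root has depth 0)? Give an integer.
Answer: 4

Derivation:
Path from root to A: B -> E -> F -> J -> A
Depth = number of edges = 4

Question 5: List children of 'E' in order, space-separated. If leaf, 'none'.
Answer: L F

Derivation:
Node E's children (from adjacency): L, F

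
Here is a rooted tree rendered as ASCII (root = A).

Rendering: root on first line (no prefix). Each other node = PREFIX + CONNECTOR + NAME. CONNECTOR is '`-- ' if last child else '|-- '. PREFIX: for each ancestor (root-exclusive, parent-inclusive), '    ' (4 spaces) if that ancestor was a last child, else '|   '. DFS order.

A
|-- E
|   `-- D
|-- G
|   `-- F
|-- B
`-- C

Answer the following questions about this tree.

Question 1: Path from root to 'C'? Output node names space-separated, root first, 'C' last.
Answer: A C

Derivation:
Walk down from root: A -> C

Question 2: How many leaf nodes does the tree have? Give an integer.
Answer: 4

Derivation:
Leaves (nodes with no children): B, C, D, F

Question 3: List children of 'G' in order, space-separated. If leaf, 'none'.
Answer: F

Derivation:
Node G's children (from adjacency): F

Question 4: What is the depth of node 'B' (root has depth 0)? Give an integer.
Answer: 1

Derivation:
Path from root to B: A -> B
Depth = number of edges = 1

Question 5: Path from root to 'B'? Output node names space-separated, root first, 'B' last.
Walk down from root: A -> B

Answer: A B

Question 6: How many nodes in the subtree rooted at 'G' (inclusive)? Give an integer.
Subtree rooted at G contains: F, G
Count = 2

Answer: 2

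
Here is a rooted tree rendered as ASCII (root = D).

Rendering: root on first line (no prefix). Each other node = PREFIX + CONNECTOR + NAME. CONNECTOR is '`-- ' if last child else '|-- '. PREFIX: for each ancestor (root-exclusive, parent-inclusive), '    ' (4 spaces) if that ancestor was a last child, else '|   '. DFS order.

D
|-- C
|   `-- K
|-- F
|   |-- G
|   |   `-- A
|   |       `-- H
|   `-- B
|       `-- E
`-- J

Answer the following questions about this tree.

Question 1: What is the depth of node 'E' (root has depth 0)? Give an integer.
Path from root to E: D -> F -> B -> E
Depth = number of edges = 3

Answer: 3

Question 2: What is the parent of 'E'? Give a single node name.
Scan adjacency: E appears as child of B

Answer: B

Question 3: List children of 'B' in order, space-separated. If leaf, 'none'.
Answer: E

Derivation:
Node B's children (from adjacency): E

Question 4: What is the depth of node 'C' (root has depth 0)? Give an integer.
Path from root to C: D -> C
Depth = number of edges = 1

Answer: 1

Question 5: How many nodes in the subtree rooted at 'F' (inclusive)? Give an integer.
Answer: 6

Derivation:
Subtree rooted at F contains: A, B, E, F, G, H
Count = 6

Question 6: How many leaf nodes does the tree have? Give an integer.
Answer: 4

Derivation:
Leaves (nodes with no children): E, H, J, K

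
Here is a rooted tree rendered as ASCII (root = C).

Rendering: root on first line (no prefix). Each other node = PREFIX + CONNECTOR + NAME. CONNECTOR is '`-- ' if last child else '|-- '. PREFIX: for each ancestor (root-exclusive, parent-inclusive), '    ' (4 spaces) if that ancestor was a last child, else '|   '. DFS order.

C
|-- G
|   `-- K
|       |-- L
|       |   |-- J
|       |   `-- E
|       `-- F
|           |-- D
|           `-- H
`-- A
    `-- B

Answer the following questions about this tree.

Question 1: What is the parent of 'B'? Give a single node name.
Scan adjacency: B appears as child of A

Answer: A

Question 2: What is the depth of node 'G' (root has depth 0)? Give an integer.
Answer: 1

Derivation:
Path from root to G: C -> G
Depth = number of edges = 1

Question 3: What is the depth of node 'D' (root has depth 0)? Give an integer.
Path from root to D: C -> G -> K -> F -> D
Depth = number of edges = 4

Answer: 4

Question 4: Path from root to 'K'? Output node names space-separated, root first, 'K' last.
Answer: C G K

Derivation:
Walk down from root: C -> G -> K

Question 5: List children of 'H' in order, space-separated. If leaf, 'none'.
Answer: none

Derivation:
Node H's children (from adjacency): (leaf)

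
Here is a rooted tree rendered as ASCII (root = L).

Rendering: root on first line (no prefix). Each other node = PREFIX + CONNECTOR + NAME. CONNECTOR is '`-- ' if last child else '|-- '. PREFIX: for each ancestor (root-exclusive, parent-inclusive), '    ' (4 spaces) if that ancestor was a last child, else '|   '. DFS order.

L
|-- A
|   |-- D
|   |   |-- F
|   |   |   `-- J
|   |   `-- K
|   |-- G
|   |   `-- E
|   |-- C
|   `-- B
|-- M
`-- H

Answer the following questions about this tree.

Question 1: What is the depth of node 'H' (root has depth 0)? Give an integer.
Path from root to H: L -> H
Depth = number of edges = 1

Answer: 1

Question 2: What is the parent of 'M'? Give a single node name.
Answer: L

Derivation:
Scan adjacency: M appears as child of L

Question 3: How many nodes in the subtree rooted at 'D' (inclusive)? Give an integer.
Answer: 4

Derivation:
Subtree rooted at D contains: D, F, J, K
Count = 4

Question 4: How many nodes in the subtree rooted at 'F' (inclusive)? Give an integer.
Subtree rooted at F contains: F, J
Count = 2

Answer: 2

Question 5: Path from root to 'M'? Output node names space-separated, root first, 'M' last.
Answer: L M

Derivation:
Walk down from root: L -> M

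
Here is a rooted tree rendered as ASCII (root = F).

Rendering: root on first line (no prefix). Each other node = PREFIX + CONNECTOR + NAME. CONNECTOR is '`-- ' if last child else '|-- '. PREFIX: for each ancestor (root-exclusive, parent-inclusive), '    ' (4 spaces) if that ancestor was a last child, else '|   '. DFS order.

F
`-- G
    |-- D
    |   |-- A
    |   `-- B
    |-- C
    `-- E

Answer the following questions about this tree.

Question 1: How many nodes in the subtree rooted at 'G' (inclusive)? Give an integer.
Answer: 6

Derivation:
Subtree rooted at G contains: A, B, C, D, E, G
Count = 6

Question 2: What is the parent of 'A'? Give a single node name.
Scan adjacency: A appears as child of D

Answer: D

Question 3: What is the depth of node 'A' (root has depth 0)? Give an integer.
Path from root to A: F -> G -> D -> A
Depth = number of edges = 3

Answer: 3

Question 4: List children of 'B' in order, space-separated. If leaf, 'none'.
Answer: none

Derivation:
Node B's children (from adjacency): (leaf)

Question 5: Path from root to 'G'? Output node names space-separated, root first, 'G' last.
Walk down from root: F -> G

Answer: F G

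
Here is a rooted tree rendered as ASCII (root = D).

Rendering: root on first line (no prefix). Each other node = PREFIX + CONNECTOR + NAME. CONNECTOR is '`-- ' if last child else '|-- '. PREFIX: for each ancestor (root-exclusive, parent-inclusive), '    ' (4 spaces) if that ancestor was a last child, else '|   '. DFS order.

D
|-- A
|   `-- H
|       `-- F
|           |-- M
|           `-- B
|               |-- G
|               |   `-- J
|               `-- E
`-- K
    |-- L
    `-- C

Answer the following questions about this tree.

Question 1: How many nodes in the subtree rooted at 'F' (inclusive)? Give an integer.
Answer: 6

Derivation:
Subtree rooted at F contains: B, E, F, G, J, M
Count = 6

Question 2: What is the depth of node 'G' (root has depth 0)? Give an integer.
Path from root to G: D -> A -> H -> F -> B -> G
Depth = number of edges = 5

Answer: 5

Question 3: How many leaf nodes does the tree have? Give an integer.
Leaves (nodes with no children): C, E, J, L, M

Answer: 5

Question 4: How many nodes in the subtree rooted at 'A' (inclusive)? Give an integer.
Answer: 8

Derivation:
Subtree rooted at A contains: A, B, E, F, G, H, J, M
Count = 8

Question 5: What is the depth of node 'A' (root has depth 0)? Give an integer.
Path from root to A: D -> A
Depth = number of edges = 1

Answer: 1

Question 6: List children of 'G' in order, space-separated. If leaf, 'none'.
Node G's children (from adjacency): J

Answer: J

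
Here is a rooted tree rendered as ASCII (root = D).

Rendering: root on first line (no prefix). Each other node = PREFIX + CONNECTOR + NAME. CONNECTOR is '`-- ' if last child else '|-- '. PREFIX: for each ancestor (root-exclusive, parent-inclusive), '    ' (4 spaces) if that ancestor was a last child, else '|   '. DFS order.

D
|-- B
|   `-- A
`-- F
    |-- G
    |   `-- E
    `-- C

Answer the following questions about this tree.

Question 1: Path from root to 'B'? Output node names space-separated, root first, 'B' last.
Answer: D B

Derivation:
Walk down from root: D -> B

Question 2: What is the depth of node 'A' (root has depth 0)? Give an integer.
Answer: 2

Derivation:
Path from root to A: D -> B -> A
Depth = number of edges = 2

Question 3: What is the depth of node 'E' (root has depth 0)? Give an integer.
Answer: 3

Derivation:
Path from root to E: D -> F -> G -> E
Depth = number of edges = 3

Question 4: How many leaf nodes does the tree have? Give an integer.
Leaves (nodes with no children): A, C, E

Answer: 3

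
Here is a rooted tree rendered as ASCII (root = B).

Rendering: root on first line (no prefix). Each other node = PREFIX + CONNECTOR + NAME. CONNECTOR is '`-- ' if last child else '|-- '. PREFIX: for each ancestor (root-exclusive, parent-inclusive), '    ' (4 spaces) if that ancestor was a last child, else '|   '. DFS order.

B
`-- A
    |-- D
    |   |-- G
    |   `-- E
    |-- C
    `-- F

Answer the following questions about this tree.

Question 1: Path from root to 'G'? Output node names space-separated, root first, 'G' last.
Walk down from root: B -> A -> D -> G

Answer: B A D G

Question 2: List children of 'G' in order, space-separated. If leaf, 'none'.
Answer: none

Derivation:
Node G's children (from adjacency): (leaf)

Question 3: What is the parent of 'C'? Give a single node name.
Scan adjacency: C appears as child of A

Answer: A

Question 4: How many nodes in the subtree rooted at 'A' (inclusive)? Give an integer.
Answer: 6

Derivation:
Subtree rooted at A contains: A, C, D, E, F, G
Count = 6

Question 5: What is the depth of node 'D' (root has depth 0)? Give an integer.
Answer: 2

Derivation:
Path from root to D: B -> A -> D
Depth = number of edges = 2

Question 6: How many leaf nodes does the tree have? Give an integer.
Answer: 4

Derivation:
Leaves (nodes with no children): C, E, F, G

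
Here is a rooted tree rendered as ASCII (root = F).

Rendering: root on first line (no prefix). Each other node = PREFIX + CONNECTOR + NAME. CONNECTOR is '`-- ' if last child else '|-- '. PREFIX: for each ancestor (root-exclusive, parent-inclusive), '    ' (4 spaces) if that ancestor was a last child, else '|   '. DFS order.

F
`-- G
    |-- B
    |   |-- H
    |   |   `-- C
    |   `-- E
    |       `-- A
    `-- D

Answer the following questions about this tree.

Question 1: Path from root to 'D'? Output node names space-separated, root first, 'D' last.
Walk down from root: F -> G -> D

Answer: F G D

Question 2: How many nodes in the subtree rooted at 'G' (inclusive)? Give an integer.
Subtree rooted at G contains: A, B, C, D, E, G, H
Count = 7

Answer: 7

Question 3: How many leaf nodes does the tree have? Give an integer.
Leaves (nodes with no children): A, C, D

Answer: 3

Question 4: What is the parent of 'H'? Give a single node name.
Scan adjacency: H appears as child of B

Answer: B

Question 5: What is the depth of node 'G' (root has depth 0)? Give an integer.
Answer: 1

Derivation:
Path from root to G: F -> G
Depth = number of edges = 1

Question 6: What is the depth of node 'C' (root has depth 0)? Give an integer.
Path from root to C: F -> G -> B -> H -> C
Depth = number of edges = 4

Answer: 4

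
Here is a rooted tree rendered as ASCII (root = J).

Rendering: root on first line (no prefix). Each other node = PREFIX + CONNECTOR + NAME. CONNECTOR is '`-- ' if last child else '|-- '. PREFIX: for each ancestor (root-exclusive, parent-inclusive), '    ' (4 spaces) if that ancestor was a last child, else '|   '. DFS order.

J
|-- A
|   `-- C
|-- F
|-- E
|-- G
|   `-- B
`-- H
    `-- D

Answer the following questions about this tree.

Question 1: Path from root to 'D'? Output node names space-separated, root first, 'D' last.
Walk down from root: J -> H -> D

Answer: J H D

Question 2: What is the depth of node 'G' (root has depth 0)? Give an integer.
Answer: 1

Derivation:
Path from root to G: J -> G
Depth = number of edges = 1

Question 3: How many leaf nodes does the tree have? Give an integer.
Answer: 5

Derivation:
Leaves (nodes with no children): B, C, D, E, F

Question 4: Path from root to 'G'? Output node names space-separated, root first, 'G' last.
Answer: J G

Derivation:
Walk down from root: J -> G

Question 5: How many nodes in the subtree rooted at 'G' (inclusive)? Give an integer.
Subtree rooted at G contains: B, G
Count = 2

Answer: 2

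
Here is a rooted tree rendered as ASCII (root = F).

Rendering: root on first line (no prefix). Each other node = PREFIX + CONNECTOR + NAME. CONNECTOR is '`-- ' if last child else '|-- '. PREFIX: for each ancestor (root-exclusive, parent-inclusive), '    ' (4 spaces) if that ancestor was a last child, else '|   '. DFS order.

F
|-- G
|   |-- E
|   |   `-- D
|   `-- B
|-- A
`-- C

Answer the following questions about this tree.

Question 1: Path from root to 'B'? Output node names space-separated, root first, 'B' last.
Walk down from root: F -> G -> B

Answer: F G B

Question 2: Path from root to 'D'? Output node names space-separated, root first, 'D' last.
Answer: F G E D

Derivation:
Walk down from root: F -> G -> E -> D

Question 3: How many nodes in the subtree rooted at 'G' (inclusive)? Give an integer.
Subtree rooted at G contains: B, D, E, G
Count = 4

Answer: 4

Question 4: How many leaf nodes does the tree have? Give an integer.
Leaves (nodes with no children): A, B, C, D

Answer: 4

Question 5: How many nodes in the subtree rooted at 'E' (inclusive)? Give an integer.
Answer: 2

Derivation:
Subtree rooted at E contains: D, E
Count = 2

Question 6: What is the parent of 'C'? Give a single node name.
Scan adjacency: C appears as child of F

Answer: F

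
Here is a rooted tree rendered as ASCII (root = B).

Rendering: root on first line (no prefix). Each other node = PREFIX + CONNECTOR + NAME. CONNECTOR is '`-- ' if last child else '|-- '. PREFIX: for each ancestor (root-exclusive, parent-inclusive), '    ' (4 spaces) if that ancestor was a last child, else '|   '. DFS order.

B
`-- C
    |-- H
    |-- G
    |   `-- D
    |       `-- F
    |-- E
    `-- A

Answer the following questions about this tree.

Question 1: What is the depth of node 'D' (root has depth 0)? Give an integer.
Path from root to D: B -> C -> G -> D
Depth = number of edges = 3

Answer: 3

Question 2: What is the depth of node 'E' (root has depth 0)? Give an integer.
Answer: 2

Derivation:
Path from root to E: B -> C -> E
Depth = number of edges = 2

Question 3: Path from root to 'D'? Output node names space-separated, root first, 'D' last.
Walk down from root: B -> C -> G -> D

Answer: B C G D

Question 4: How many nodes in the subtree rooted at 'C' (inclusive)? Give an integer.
Answer: 7

Derivation:
Subtree rooted at C contains: A, C, D, E, F, G, H
Count = 7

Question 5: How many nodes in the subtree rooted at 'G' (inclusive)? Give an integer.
Subtree rooted at G contains: D, F, G
Count = 3

Answer: 3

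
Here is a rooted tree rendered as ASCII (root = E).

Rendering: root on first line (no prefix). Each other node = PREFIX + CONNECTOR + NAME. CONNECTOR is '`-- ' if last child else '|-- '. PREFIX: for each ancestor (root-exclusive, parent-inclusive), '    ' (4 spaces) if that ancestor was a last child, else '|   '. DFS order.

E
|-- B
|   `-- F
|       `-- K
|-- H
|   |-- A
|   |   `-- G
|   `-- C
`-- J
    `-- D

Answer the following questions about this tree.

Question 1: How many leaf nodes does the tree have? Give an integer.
Answer: 4

Derivation:
Leaves (nodes with no children): C, D, G, K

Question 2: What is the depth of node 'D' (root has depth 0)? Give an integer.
Path from root to D: E -> J -> D
Depth = number of edges = 2

Answer: 2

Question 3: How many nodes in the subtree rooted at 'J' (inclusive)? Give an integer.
Subtree rooted at J contains: D, J
Count = 2

Answer: 2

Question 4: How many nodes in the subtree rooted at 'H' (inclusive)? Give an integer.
Subtree rooted at H contains: A, C, G, H
Count = 4

Answer: 4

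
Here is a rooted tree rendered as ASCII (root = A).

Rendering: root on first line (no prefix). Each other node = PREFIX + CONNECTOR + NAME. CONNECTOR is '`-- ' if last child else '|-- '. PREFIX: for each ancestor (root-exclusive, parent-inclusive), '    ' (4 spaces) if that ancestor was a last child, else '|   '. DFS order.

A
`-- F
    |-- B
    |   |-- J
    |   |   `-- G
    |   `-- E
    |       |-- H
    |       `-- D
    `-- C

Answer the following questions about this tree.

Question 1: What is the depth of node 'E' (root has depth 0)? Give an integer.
Path from root to E: A -> F -> B -> E
Depth = number of edges = 3

Answer: 3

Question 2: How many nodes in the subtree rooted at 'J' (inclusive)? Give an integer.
Answer: 2

Derivation:
Subtree rooted at J contains: G, J
Count = 2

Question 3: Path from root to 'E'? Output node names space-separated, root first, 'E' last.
Walk down from root: A -> F -> B -> E

Answer: A F B E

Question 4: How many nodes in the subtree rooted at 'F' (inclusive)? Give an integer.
Subtree rooted at F contains: B, C, D, E, F, G, H, J
Count = 8

Answer: 8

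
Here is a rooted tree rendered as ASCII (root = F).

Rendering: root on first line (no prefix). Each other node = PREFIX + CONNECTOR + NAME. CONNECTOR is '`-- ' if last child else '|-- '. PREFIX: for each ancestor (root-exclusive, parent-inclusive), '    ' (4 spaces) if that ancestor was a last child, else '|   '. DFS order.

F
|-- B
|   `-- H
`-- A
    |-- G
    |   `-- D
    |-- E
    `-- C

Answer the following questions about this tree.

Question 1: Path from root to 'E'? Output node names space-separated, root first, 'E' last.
Answer: F A E

Derivation:
Walk down from root: F -> A -> E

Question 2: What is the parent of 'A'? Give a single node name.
Scan adjacency: A appears as child of F

Answer: F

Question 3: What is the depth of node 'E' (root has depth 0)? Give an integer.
Answer: 2

Derivation:
Path from root to E: F -> A -> E
Depth = number of edges = 2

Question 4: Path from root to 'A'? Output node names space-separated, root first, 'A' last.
Answer: F A

Derivation:
Walk down from root: F -> A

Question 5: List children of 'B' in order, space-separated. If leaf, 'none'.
Answer: H

Derivation:
Node B's children (from adjacency): H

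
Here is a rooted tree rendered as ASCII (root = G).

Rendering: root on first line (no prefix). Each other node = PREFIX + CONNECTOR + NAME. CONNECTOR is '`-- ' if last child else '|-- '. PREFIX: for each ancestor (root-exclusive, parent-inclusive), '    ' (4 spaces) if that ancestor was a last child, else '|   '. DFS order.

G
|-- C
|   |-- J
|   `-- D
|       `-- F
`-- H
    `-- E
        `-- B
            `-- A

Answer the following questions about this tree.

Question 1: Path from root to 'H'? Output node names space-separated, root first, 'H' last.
Walk down from root: G -> H

Answer: G H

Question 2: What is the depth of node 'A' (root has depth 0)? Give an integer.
Answer: 4

Derivation:
Path from root to A: G -> H -> E -> B -> A
Depth = number of edges = 4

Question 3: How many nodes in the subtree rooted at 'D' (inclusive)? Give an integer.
Answer: 2

Derivation:
Subtree rooted at D contains: D, F
Count = 2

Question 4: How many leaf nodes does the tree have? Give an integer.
Answer: 3

Derivation:
Leaves (nodes with no children): A, F, J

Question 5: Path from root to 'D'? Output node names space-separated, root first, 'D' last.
Walk down from root: G -> C -> D

Answer: G C D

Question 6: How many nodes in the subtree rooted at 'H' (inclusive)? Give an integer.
Answer: 4

Derivation:
Subtree rooted at H contains: A, B, E, H
Count = 4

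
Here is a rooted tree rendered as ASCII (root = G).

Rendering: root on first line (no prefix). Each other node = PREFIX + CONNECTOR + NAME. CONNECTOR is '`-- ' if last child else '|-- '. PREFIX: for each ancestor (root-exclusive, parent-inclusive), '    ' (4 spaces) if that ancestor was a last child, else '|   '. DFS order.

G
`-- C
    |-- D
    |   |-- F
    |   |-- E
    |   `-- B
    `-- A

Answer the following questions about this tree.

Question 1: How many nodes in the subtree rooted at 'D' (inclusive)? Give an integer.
Answer: 4

Derivation:
Subtree rooted at D contains: B, D, E, F
Count = 4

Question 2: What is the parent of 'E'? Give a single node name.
Answer: D

Derivation:
Scan adjacency: E appears as child of D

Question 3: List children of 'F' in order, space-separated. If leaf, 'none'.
Answer: none

Derivation:
Node F's children (from adjacency): (leaf)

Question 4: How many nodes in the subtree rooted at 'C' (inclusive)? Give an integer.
Subtree rooted at C contains: A, B, C, D, E, F
Count = 6

Answer: 6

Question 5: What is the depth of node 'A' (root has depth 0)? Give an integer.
Path from root to A: G -> C -> A
Depth = number of edges = 2

Answer: 2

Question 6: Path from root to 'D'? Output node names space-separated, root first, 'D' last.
Answer: G C D

Derivation:
Walk down from root: G -> C -> D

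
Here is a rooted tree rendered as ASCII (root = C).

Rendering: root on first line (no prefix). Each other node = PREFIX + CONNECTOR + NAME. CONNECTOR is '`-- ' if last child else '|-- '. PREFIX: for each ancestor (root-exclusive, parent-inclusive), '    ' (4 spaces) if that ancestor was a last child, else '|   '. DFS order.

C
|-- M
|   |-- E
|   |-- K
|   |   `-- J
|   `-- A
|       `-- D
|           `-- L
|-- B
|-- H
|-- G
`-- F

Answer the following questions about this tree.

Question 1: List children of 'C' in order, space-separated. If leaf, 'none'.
Node C's children (from adjacency): M, B, H, G, F

Answer: M B H G F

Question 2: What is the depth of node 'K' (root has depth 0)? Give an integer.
Path from root to K: C -> M -> K
Depth = number of edges = 2

Answer: 2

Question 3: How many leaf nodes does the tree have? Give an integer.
Leaves (nodes with no children): B, E, F, G, H, J, L

Answer: 7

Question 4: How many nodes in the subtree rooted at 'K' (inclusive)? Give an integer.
Subtree rooted at K contains: J, K
Count = 2

Answer: 2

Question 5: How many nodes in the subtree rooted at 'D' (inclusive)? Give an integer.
Subtree rooted at D contains: D, L
Count = 2

Answer: 2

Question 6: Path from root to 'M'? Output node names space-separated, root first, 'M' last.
Walk down from root: C -> M

Answer: C M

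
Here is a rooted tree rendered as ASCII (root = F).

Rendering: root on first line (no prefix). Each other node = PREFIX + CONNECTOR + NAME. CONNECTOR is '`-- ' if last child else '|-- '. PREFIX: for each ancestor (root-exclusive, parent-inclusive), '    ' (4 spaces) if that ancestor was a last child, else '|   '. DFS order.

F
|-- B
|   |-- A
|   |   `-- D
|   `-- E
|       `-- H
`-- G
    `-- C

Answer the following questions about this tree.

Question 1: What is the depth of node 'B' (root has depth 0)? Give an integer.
Answer: 1

Derivation:
Path from root to B: F -> B
Depth = number of edges = 1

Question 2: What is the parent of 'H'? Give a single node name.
Scan adjacency: H appears as child of E

Answer: E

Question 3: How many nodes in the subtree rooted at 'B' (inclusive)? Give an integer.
Answer: 5

Derivation:
Subtree rooted at B contains: A, B, D, E, H
Count = 5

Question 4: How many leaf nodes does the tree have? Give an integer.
Answer: 3

Derivation:
Leaves (nodes with no children): C, D, H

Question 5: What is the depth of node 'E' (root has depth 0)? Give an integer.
Path from root to E: F -> B -> E
Depth = number of edges = 2

Answer: 2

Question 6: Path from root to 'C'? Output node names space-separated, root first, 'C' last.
Answer: F G C

Derivation:
Walk down from root: F -> G -> C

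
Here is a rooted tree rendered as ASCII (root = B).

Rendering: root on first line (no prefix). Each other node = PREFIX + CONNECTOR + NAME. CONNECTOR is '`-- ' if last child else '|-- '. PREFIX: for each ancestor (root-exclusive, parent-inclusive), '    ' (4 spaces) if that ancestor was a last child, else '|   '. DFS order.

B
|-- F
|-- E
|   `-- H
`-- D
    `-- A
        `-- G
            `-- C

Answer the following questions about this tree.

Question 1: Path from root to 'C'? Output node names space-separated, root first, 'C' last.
Walk down from root: B -> D -> A -> G -> C

Answer: B D A G C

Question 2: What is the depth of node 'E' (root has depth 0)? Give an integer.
Answer: 1

Derivation:
Path from root to E: B -> E
Depth = number of edges = 1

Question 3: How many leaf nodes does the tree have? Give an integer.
Answer: 3

Derivation:
Leaves (nodes with no children): C, F, H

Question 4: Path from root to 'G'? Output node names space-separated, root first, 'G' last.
Walk down from root: B -> D -> A -> G

Answer: B D A G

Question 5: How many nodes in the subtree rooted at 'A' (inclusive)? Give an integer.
Subtree rooted at A contains: A, C, G
Count = 3

Answer: 3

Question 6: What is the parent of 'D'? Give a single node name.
Scan adjacency: D appears as child of B

Answer: B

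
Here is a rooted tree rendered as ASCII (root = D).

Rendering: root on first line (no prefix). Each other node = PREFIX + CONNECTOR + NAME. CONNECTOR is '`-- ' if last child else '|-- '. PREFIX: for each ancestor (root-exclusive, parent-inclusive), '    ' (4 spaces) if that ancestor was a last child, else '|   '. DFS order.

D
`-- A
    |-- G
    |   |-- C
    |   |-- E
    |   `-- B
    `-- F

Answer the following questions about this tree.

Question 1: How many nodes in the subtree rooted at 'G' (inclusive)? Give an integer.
Subtree rooted at G contains: B, C, E, G
Count = 4

Answer: 4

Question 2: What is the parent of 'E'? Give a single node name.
Answer: G

Derivation:
Scan adjacency: E appears as child of G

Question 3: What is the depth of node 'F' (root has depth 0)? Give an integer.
Path from root to F: D -> A -> F
Depth = number of edges = 2

Answer: 2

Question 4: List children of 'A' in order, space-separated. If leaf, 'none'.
Node A's children (from adjacency): G, F

Answer: G F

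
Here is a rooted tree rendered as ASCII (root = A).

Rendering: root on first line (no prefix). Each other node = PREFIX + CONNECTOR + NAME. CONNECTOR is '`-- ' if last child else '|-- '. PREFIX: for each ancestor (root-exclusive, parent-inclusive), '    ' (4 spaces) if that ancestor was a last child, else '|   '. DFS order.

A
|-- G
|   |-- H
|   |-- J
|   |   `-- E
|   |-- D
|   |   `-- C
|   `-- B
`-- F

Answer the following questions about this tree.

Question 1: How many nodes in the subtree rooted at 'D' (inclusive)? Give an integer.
Answer: 2

Derivation:
Subtree rooted at D contains: C, D
Count = 2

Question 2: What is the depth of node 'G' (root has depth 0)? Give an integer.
Path from root to G: A -> G
Depth = number of edges = 1

Answer: 1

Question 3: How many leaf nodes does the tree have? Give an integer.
Answer: 5

Derivation:
Leaves (nodes with no children): B, C, E, F, H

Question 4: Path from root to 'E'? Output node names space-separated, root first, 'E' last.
Answer: A G J E

Derivation:
Walk down from root: A -> G -> J -> E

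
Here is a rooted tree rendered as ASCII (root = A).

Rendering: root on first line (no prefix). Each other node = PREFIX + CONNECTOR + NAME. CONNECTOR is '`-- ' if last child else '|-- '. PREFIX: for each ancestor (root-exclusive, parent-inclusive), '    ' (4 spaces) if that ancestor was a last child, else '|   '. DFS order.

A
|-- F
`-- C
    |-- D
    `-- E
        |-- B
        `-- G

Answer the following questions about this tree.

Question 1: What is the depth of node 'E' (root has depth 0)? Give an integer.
Path from root to E: A -> C -> E
Depth = number of edges = 2

Answer: 2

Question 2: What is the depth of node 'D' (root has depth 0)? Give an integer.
Path from root to D: A -> C -> D
Depth = number of edges = 2

Answer: 2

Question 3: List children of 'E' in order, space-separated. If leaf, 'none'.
Node E's children (from adjacency): B, G

Answer: B G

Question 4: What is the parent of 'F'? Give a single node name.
Answer: A

Derivation:
Scan adjacency: F appears as child of A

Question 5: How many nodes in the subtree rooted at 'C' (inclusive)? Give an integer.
Answer: 5

Derivation:
Subtree rooted at C contains: B, C, D, E, G
Count = 5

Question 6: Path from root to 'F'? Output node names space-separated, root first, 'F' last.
Walk down from root: A -> F

Answer: A F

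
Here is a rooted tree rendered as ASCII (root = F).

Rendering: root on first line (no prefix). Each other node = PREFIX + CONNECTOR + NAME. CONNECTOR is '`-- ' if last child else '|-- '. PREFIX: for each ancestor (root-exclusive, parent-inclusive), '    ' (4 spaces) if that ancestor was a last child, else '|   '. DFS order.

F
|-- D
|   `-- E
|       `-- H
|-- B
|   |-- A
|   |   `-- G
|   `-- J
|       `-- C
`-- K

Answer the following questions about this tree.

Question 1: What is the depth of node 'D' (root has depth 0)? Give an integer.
Answer: 1

Derivation:
Path from root to D: F -> D
Depth = number of edges = 1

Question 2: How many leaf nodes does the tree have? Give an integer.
Leaves (nodes with no children): C, G, H, K

Answer: 4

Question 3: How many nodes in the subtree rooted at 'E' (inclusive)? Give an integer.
Answer: 2

Derivation:
Subtree rooted at E contains: E, H
Count = 2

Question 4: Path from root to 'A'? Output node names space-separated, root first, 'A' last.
Answer: F B A

Derivation:
Walk down from root: F -> B -> A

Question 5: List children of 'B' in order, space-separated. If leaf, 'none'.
Node B's children (from adjacency): A, J

Answer: A J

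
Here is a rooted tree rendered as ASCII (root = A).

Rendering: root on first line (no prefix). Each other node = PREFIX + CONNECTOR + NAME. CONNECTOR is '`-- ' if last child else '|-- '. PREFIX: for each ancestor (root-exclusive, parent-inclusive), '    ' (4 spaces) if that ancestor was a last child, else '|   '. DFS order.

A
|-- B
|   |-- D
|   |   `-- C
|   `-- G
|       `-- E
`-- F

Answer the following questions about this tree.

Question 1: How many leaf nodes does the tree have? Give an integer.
Answer: 3

Derivation:
Leaves (nodes with no children): C, E, F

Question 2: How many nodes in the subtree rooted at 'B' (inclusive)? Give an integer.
Subtree rooted at B contains: B, C, D, E, G
Count = 5

Answer: 5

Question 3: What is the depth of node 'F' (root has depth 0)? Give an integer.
Path from root to F: A -> F
Depth = number of edges = 1

Answer: 1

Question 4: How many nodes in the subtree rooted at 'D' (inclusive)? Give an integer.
Answer: 2

Derivation:
Subtree rooted at D contains: C, D
Count = 2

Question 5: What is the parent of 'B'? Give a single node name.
Scan adjacency: B appears as child of A

Answer: A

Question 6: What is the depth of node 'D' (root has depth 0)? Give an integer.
Path from root to D: A -> B -> D
Depth = number of edges = 2

Answer: 2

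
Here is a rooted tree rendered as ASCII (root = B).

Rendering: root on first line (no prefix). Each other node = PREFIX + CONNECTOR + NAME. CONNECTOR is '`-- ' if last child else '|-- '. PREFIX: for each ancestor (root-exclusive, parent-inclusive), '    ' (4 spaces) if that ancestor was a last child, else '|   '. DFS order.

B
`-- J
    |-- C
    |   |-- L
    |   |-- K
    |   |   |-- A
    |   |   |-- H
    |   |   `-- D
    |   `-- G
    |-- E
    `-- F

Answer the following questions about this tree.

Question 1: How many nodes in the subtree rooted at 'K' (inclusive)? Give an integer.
Answer: 4

Derivation:
Subtree rooted at K contains: A, D, H, K
Count = 4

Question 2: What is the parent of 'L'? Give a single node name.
Scan adjacency: L appears as child of C

Answer: C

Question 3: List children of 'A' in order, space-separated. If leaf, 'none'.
Node A's children (from adjacency): (leaf)

Answer: none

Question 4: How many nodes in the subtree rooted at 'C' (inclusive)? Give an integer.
Subtree rooted at C contains: A, C, D, G, H, K, L
Count = 7

Answer: 7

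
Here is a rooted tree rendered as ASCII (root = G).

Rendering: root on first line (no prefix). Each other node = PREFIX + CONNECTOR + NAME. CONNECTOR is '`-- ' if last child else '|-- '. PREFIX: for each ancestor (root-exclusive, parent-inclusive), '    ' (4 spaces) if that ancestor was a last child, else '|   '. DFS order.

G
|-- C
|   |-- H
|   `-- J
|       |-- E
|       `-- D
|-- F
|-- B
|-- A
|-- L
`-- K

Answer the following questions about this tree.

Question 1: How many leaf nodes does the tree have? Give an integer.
Answer: 8

Derivation:
Leaves (nodes with no children): A, B, D, E, F, H, K, L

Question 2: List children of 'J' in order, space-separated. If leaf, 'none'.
Node J's children (from adjacency): E, D

Answer: E D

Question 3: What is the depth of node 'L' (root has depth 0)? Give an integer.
Path from root to L: G -> L
Depth = number of edges = 1

Answer: 1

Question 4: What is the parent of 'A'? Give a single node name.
Answer: G

Derivation:
Scan adjacency: A appears as child of G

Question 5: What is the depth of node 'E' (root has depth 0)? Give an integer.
Path from root to E: G -> C -> J -> E
Depth = number of edges = 3

Answer: 3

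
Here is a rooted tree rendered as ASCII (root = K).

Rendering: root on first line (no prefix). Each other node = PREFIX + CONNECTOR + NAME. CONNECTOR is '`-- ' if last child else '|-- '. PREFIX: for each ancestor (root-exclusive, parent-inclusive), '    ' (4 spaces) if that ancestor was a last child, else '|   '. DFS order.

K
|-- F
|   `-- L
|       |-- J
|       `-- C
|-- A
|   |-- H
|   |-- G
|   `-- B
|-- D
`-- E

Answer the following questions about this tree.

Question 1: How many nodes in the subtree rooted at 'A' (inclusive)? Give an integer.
Subtree rooted at A contains: A, B, G, H
Count = 4

Answer: 4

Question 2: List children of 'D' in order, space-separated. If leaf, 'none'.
Answer: none

Derivation:
Node D's children (from adjacency): (leaf)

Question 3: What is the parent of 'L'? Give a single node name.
Scan adjacency: L appears as child of F

Answer: F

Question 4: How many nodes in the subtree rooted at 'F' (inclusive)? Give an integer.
Answer: 4

Derivation:
Subtree rooted at F contains: C, F, J, L
Count = 4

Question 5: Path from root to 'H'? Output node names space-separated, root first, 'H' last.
Answer: K A H

Derivation:
Walk down from root: K -> A -> H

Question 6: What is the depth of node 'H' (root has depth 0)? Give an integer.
Path from root to H: K -> A -> H
Depth = number of edges = 2

Answer: 2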